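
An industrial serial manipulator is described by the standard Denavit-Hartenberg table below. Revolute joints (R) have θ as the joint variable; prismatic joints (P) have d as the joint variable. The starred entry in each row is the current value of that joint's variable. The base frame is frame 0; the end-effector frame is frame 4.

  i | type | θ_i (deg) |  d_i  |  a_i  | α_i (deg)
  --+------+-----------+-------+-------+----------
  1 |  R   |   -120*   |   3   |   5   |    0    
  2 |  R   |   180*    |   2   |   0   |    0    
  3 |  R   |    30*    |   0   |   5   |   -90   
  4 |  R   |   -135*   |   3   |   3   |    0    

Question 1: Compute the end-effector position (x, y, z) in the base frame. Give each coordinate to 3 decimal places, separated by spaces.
after link 1: o_1 = (-2.5000, -4.3301, 3.0000)
after link 2: o_2 = (-2.5000, -4.3301, 5.0000)
after link 3: o_3 = (-2.5000, 0.6699, 5.0000)
after link 4: o_4 = (-5.5000, -1.4514, 7.1213)

-5.500 -1.451 7.121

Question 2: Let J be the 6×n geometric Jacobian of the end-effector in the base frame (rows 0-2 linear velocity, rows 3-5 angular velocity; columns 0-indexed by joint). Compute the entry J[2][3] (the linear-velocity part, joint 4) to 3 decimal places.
axis z_3 = (-1.0000,0.0000,0.0000); lever o_n−o_3 = (-3.0000,-2.1213,2.1213)
cross product → J_v[:, 3] = (0.0000,2.1213,2.1213)
J_ω[:, 3] = z_3
entry J[2][3] = 2.1213

2.121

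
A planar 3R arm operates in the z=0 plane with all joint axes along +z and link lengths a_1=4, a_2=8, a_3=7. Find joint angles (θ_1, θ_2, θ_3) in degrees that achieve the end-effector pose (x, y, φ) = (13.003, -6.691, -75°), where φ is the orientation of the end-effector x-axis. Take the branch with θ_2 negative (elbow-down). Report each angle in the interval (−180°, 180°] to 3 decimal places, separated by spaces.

30.727 -45.007 -60.720

wrist centre = target − a_3·(cos φ, sin φ) = (11.1913, 0.0705)
cos θ_2 = (125.2494−4²−8²)/(2·4·8) = 0.7070; θ_2 = -45.0069° (elbow-down)
β = atan2(0.0705,11.1913) = 0.3608°; ψ = atan2(-5.6575,9.6562) = -30.3659°
θ_1 = β − ψ = 30.7268°
θ_3 = φ − θ_1 − θ_2 = -60.7199° (wrapped to (-180°,180°])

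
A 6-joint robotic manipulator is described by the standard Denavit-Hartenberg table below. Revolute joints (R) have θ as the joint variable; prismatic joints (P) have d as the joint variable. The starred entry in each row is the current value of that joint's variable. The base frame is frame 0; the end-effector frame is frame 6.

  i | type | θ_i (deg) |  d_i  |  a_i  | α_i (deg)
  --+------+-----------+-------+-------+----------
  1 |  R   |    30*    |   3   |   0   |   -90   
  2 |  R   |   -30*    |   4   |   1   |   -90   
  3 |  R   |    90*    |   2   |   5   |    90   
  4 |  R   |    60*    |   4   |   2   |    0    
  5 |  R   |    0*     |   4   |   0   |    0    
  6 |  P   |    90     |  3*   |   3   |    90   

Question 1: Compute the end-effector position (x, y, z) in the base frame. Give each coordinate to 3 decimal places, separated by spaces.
after link 1: o_1 = (0.0000, 0.0000, 3.0000)
after link 2: o_2 = (-1.2500, 3.8971, 3.5000)
after link 3: o_3 = (2.1160, 0.0670, 1.7679)
after link 4: o_4 = (6.3660, 1.3660, 2.2679)
after link 5: o_5 = (9.3660, 3.0981, 4.2679)
after link 6: o_6 = (10.9665, 7.0221, 4.4689)

10.967 7.022 4.469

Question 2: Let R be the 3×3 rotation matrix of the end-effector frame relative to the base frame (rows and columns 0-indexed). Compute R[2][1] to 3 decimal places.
End-effector y-axis (col 1 of R) = (0.7500,0.4330,0.5000)
R[2][1] = 0.5000

0.500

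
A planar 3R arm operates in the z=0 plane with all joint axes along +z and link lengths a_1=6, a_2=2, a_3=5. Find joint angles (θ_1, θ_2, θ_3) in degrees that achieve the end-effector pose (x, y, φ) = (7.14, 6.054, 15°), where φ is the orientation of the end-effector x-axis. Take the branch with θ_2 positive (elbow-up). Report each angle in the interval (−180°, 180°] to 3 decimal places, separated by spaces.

wrist centre = target − a_3·(cos φ, sin φ) = (2.3104, 4.7599)
cos θ_2 = (27.9945−6²−2²)/(2·6·2) = -0.5002; θ_2 = 120.0151° (elbow-up)
β = atan2(4.7599,2.3104) = 64.1089°; ψ = atan2(1.7318,4.9995) = 19.1055°
θ_1 = β − ψ = 45.0034°
θ_3 = φ − θ_1 − θ_2 = -150.0185° (wrapped to (-180°,180°])

45.003 120.015 -150.019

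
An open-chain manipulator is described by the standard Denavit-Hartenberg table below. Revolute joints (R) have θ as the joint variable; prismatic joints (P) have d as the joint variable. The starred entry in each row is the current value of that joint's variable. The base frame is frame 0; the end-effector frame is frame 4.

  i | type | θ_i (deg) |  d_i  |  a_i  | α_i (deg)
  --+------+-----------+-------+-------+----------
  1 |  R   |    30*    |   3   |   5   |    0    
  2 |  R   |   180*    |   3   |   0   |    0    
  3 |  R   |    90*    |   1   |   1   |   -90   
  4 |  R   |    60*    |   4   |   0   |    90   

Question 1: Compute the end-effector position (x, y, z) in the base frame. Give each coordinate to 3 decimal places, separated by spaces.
after link 1: o_1 = (4.3301, 2.5000, 3.0000)
after link 2: o_2 = (4.3301, 2.5000, 6.0000)
after link 3: o_3 = (4.8301, 1.6340, 7.0000)
after link 4: o_4 = (8.2942, 3.6340, 7.0000)

8.294 3.634 7.000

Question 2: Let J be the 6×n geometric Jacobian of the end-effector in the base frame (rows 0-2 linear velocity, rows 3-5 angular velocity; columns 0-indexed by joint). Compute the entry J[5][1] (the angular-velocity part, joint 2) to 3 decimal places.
1.000

axis z_1 = (0.0000,0.0000,1.0000); lever o_n−o_1 = (3.9641,1.1340,4.0000)
cross product → J_v[:, 1] = (-1.1340,3.9641,0.0000)
J_ω[:, 1] = z_1
entry J[5][1] = 1.0000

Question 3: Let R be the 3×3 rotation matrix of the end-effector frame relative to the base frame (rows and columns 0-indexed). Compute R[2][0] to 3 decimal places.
End-effector x-axis (col 0 of R) = (0.2500,-0.4330,-0.8660)
R[2][0] = -0.8660

-0.866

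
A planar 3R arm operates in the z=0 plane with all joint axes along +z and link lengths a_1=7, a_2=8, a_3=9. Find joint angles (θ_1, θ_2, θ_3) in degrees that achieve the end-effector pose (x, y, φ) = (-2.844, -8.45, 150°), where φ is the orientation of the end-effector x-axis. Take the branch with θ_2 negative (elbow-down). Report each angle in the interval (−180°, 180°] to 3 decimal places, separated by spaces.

wrist centre = target − a_3·(cos φ, sin φ) = (4.9502, -12.9500)
cos θ_2 = (192.2073−7²−8²)/(2·7·8) = 0.7072; θ_2 = -44.9918° (elbow-down)
β = atan2(-12.9500,4.9502) = -69.0803°; ψ = atan2(-5.6560,12.6577) = -24.0774°
θ_1 = β − ψ = -45.0029°
θ_3 = φ − θ_1 − θ_2 = -120.0053° (wrapped to (-180°,180°])

-45.003 -44.992 -120.005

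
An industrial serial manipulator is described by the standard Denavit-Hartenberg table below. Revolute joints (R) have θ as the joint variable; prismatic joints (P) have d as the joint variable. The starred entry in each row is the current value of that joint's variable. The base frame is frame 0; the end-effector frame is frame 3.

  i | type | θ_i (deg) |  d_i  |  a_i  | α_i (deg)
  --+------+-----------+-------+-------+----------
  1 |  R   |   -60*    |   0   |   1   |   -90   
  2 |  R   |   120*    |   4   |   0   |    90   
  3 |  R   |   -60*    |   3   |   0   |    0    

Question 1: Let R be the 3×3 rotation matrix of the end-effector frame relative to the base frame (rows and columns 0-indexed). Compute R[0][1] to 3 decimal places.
0.217

End-effector y-axis (col 1 of R) = (0.2165,0.6250,-0.7500)
R[0][1] = 0.2165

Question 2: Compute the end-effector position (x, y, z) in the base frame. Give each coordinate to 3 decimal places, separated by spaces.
5.263 -1.116 -1.500

after link 1: o_1 = (0.5000, -0.8660, 0.0000)
after link 2: o_2 = (3.9641, 1.1340, 0.0000)
after link 3: o_3 = (5.2631, -1.1160, -1.5000)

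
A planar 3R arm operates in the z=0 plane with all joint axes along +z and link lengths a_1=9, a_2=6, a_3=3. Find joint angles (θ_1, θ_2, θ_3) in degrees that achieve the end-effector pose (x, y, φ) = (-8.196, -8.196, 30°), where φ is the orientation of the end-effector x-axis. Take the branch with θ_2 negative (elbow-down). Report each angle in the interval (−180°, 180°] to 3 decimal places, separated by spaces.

wrist centre = target − a_3·(cos φ, sin φ) = (-10.7941, -9.6960)
cos θ_2 = (210.5245−9²−6²)/(2·9·6) = 0.8660; θ_2 = -30.0066° (elbow-down)
β = atan2(-9.6960,-10.7941) = -138.0676°; ψ = atan2(-3.0006,14.1958) = -11.9351°
θ_1 = β − ψ = -126.1325°
θ_3 = φ − θ_1 − θ_2 = -173.8609° (wrapped to (-180°,180°])

-126.133 -30.007 -173.861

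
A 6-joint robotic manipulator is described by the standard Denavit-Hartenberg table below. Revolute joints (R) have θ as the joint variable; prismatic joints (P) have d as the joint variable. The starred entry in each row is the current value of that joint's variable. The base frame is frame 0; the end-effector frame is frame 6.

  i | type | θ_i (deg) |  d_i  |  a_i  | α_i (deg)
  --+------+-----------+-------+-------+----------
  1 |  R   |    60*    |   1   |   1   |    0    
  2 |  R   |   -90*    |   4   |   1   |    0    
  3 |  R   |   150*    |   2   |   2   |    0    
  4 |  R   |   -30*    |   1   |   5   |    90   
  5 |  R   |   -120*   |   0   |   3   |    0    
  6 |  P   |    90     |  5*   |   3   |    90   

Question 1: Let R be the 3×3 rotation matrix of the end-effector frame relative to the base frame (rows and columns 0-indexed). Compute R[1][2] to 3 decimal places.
End-effector z-axis (col 2 of R) = (0.0000,-0.5000,-0.8660)
R[1][2] = -0.5000

-0.500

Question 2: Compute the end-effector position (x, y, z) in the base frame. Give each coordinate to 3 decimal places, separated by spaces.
after link 1: o_1 = (0.5000, 0.8660, 1.0000)
after link 2: o_2 = (1.3660, 0.3660, 5.0000)
after link 3: o_3 = (0.3660, 2.0981, 7.0000)
after link 4: o_4 = (0.3660, 7.0981, 8.0000)
after link 5: o_5 = (0.3660, 5.5981, 5.4019)
after link 6: o_6 = (5.3660, 8.1962, 3.9019)

5.366 8.196 3.902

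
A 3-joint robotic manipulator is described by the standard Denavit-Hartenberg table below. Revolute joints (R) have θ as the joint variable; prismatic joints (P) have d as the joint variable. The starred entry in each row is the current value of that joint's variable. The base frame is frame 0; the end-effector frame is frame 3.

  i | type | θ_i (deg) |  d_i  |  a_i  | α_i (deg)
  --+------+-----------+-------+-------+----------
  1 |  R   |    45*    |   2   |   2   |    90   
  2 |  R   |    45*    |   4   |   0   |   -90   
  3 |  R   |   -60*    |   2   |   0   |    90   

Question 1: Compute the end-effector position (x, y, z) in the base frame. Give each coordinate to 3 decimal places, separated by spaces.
after link 1: o_1 = (1.4142, 1.4142, 2.0000)
after link 2: o_2 = (4.2426, -1.4142, 2.0000)
after link 3: o_3 = (3.2426, -2.4142, 3.4142)

3.243 -2.414 3.414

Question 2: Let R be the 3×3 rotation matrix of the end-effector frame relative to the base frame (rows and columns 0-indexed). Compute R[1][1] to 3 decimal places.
-0.500

End-effector y-axis (col 1 of R) = (-0.5000,-0.5000,0.7071)
R[1][1] = -0.5000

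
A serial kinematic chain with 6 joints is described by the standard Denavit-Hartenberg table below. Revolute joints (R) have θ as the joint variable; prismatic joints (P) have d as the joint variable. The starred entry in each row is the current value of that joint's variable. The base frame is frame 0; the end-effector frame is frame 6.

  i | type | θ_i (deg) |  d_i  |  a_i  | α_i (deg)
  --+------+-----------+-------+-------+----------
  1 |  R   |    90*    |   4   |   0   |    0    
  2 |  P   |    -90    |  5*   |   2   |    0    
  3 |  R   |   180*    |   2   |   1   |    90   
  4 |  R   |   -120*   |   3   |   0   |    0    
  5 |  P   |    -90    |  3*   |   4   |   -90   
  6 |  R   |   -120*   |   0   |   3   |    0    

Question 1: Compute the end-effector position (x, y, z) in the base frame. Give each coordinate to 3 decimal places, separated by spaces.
3.165 8.598 12.250

after link 1: o_1 = (0.0000, 0.0000, 4.0000)
after link 2: o_2 = (2.0000, 0.0000, 9.0000)
after link 3: o_3 = (1.0000, 0.0000, 11.0000)
after link 4: o_4 = (1.0000, 3.0000, 11.0000)
after link 5: o_5 = (4.4641, 6.0000, 13.0000)
after link 6: o_6 = (3.1651, 8.5981, 12.2500)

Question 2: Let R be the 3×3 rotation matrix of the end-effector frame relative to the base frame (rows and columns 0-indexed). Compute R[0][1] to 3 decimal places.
End-effector y-axis (col 1 of R) = (0.7500,0.5000,0.4330)
R[0][1] = 0.7500

0.750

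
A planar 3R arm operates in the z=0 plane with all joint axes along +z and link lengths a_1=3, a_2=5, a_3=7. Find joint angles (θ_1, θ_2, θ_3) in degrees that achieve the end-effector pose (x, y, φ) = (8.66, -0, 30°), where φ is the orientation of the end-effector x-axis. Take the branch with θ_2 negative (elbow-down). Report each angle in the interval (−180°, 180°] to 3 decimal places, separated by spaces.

wrist centre = target − a_3·(cos φ, sin φ) = (2.5978, -3.5000)
cos θ_2 = (18.9987−3²−5²)/(2·3·5) = -0.5000; θ_2 = -120.0029° (elbow-down)
β = atan2(-3.5000,2.5978) = -53.4159°; ψ = atan2(-4.3300,0.4998) = -83.4159°
θ_1 = β − ψ = 30.0000°
θ_3 = φ − θ_1 − θ_2 = 120.0029° (wrapped to (-180°,180°])

30.000 -120.003 120.003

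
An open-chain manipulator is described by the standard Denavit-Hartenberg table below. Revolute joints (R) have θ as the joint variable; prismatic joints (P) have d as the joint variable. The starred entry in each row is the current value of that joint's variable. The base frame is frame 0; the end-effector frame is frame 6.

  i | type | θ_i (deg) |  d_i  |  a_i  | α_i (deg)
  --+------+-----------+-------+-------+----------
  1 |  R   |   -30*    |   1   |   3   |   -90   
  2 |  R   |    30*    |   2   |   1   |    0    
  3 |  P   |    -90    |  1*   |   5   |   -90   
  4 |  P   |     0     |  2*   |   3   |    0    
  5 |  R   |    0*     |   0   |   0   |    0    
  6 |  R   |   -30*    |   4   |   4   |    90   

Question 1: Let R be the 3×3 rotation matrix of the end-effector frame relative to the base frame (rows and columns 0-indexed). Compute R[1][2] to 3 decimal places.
0.875

End-effector z-axis (col 2 of R) = (0.2165,0.8750,-0.4330)
R[1][2] = 0.8750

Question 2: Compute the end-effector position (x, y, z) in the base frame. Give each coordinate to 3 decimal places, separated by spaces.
after link 1: o_1 = (2.5981, -1.5000, 1.0000)
after link 2: o_2 = (4.3481, -0.2010, 0.5000)
after link 3: o_3 = (7.0131, -0.5849, 4.8301)
after link 4: o_4 = (9.8122, -2.2010, 6.4282)
after link 5: o_5 = (9.8122, -2.2010, 6.4282)
after link 6: o_6 = (15.3122, -3.0670, 7.4282)

15.312 -3.067 7.428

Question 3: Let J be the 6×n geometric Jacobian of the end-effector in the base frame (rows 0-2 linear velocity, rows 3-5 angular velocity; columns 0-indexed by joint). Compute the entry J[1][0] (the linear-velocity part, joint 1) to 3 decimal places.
15.312

axis z_0 = ẑ; lever o_n−o_0 = (15.3122,-3.0670,7.4282)
cross product → J_v[:, 0] = (3.0670,15.3122,-0.0000)
J_ω[:, 0] = z_0
entry J[1][0] = 15.3122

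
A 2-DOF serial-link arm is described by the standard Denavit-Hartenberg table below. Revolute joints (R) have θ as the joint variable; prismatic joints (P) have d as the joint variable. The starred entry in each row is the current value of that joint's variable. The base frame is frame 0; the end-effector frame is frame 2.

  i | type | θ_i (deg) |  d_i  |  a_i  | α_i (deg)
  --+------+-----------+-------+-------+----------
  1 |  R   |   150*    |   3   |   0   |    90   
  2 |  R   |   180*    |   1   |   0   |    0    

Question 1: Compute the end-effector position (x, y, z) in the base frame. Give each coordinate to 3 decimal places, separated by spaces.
0.500 0.866 3.000

after link 1: o_1 = (0.0000, 0.0000, 3.0000)
after link 2: o_2 = (0.5000, 0.8660, 3.0000)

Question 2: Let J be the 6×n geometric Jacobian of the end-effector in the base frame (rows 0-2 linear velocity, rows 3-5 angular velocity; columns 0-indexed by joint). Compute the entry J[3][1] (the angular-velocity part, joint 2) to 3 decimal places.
axis z_1 = (0.5000,0.8660,0.0000); lever o_n−o_1 = (0.5000,0.8660,0.0000)
cross product → J_v[:, 1] = (-0.0000,0.0000,0.0000)
J_ω[:, 1] = z_1
entry J[3][1] = 0.5000

0.500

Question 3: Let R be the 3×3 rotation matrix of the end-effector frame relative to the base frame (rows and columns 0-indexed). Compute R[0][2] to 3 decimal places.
0.500

End-effector z-axis (col 2 of R) = (0.5000,0.8660,0.0000)
R[0][2] = 0.5000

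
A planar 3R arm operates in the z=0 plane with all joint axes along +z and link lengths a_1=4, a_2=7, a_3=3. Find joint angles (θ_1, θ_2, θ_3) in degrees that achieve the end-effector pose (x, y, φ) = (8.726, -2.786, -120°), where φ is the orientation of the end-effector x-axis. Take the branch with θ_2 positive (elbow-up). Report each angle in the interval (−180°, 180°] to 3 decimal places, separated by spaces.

-29.990 44.988 -134.998

wrist centre = target − a_3·(cos φ, sin φ) = (10.2260, -0.1879)
cos θ_2 = (104.6064−4²−7²)/(2·4·7) = 0.7073; θ_2 = 44.9878° (elbow-up)
β = atan2(-0.1879,10.2260) = -1.0528°; ψ = atan2(4.9487,8.9508) = 28.9372°
θ_1 = β − ψ = -29.9900°
θ_3 = φ − θ_1 − θ_2 = -134.9978° (wrapped to (-180°,180°])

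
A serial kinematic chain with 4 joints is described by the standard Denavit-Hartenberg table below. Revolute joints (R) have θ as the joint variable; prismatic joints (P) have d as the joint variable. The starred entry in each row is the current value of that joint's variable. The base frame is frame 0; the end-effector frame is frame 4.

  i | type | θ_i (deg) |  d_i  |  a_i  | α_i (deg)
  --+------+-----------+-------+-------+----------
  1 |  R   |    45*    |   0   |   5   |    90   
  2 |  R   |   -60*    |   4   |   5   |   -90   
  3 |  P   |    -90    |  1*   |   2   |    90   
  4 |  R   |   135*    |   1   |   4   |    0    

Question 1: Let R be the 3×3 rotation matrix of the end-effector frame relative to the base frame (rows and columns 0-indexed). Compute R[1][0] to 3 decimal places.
0.933

End-effector x-axis (col 0 of R) = (-0.0670,0.9330,0.3536)
R[1][0] = 0.9330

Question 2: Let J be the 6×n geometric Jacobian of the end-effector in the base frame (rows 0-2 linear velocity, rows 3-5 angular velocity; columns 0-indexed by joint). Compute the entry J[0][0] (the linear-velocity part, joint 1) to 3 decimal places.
axis z_0 = ẑ; lever o_n−o_0 = (9.5368,5.0515,-1.5499)
cross product → J_v[:, 0] = (-5.0515,9.5368,0.0000)
J_ω[:, 0] = z_0
entry J[0][0] = -5.0515

-5.052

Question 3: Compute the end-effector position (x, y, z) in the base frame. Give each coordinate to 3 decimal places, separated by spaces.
after link 1: o_1 = (3.5355, 3.5355, 0.0000)
after link 2: o_2 = (8.1317, 2.4749, -4.3301)
after link 3: o_3 = (10.1583, 1.6730, -3.8301)
after link 4: o_4 = (9.5368, 5.0515, -1.5499)

9.537 5.052 -1.550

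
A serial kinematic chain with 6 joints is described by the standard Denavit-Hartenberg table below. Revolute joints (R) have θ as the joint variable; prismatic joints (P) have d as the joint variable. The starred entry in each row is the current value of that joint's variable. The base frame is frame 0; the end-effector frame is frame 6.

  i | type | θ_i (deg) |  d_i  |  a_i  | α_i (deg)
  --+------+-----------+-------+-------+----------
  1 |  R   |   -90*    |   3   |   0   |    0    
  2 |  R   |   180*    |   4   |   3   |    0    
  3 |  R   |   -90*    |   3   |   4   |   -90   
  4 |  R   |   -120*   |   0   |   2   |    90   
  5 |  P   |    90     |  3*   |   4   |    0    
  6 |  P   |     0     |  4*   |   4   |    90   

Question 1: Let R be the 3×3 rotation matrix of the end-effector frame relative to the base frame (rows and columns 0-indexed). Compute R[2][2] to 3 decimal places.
End-effector z-axis (col 2 of R) = (-0.5000,-0.0000,0.8660)
R[2][2] = 0.8660

0.866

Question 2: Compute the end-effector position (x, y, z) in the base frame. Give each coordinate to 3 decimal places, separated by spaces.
after link 1: o_1 = (0.0000, 0.0000, 3.0000)
after link 2: o_2 = (0.0000, 3.0000, 7.0000)
after link 3: o_3 = (4.0000, 3.0000, 10.0000)
after link 4: o_4 = (3.0000, 3.0000, 11.7321)
after link 5: o_5 = (0.4019, 7.0000, 10.2321)
after link 6: o_6 = (-3.0622, 11.0000, 8.2321)

-3.062 11.000 8.232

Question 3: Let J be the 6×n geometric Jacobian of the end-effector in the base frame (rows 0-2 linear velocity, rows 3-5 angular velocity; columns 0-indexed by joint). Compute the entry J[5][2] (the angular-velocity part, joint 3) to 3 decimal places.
axis z_2 = (0.0000,0.0000,1.0000); lever o_n−o_2 = (-3.0622,8.0000,1.2321)
cross product → J_v[:, 2] = (-8.0000,-3.0622,0.0000)
J_ω[:, 2] = z_2
entry J[5][2] = 1.0000

1.000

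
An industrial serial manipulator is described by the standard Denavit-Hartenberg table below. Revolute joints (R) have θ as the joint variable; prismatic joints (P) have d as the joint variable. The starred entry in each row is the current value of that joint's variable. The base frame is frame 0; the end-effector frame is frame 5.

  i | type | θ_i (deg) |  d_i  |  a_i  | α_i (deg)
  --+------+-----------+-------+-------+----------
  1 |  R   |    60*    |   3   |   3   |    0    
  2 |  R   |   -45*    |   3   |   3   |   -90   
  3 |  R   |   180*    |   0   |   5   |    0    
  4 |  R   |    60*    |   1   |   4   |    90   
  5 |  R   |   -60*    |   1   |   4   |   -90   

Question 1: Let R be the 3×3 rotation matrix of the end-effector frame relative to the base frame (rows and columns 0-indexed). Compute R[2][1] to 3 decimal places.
End-effector y-axis (col 1 of R) = (0.8365,0.2241,0.5000)
R[2][1] = 0.5000

0.500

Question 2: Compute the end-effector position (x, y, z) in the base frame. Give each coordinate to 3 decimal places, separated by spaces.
after link 1: o_1 = (1.5000, 2.5981, 3.0000)
after link 2: o_2 = (4.3978, 3.3745, 6.0000)
after link 3: o_3 = (-0.4319, 2.0804, 6.0000)
after link 4: o_4 = (-2.6225, 2.5287, 9.4641)
after link 5: o_5 = (-3.5284, -1.3003, 10.6962)

-3.528 -1.300 10.696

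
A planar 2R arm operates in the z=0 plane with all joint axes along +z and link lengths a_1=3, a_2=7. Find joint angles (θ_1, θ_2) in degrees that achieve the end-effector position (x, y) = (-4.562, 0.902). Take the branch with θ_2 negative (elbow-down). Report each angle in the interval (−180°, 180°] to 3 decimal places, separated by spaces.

-59.996 -150.004

cos θ_2 = (21.6254−3²−7²)/(2·3·7) = -0.8661; θ_2 = -150.0041° (elbow-down)
β = atan2(0.9020,-4.5620) = 168.8157°; ψ = atan2(-3.4996,-3.0624) = -131.1887°
θ_1 = β − ψ = 300.0044°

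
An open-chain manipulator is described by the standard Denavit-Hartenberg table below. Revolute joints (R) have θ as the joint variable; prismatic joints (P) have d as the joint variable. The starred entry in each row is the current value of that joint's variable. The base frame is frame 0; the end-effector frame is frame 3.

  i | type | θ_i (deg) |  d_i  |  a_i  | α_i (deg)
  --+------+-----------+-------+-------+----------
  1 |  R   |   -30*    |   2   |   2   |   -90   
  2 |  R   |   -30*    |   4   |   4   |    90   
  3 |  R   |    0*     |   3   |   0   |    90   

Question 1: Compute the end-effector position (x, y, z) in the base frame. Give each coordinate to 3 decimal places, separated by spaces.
after link 1: o_1 = (1.7321, -1.0000, 2.0000)
after link 2: o_2 = (6.7321, 0.7321, 4.0000)
after link 3: o_3 = (5.4330, 1.4821, 6.5981)

5.433 1.482 6.598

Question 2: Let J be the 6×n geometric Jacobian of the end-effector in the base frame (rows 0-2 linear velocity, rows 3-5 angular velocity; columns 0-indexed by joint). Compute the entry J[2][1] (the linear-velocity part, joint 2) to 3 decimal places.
axis z_1 = (0.5000,0.8660,0.0000); lever o_n−o_1 = (3.7010,2.4821,4.5981)
cross product → J_v[:, 1] = (3.9821,-2.2990,-1.9641)
J_ω[:, 1] = z_1
entry J[2][1] = -1.9641

-1.964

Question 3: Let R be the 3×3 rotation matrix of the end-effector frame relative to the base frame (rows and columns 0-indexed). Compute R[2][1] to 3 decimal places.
0.866

End-effector y-axis (col 1 of R) = (-0.4330,0.2500,0.8660)
R[2][1] = 0.8660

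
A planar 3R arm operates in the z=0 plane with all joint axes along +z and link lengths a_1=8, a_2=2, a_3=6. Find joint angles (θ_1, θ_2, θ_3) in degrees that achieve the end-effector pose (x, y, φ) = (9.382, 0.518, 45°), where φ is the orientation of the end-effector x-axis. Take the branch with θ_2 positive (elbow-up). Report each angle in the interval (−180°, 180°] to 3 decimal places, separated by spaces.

wrist centre = target − a_3·(cos φ, sin φ) = (5.1394, -3.7246)
cos θ_2 = (40.2860−8²−2²)/(2·8·2) = -0.8661; θ_2 = 150.0044° (elbow-up)
β = atan2(-3.7246,5.1394) = -35.9319°; ψ = atan2(0.9999,6.2679) = 9.0636°
θ_1 = β − ψ = -44.9955°
θ_3 = φ − θ_1 − θ_2 = -60.0089° (wrapped to (-180°,180°])

-44.996 150.004 -60.009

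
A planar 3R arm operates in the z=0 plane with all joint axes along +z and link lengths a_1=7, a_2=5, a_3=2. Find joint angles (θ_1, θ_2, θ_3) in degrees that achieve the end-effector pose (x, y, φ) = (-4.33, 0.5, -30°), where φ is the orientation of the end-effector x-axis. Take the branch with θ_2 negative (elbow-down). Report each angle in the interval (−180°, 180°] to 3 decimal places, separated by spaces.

wrist centre = target − a_3·(cos φ, sin φ) = (-6.0621, 1.5000)
cos θ_2 = (38.9985−7²−5²)/(2·7·5) = -0.5000; θ_2 = -120.0015° (elbow-down)
β = atan2(1.5000,-6.0621) = 166.1018°; ψ = atan2(-4.3301,4.4999) = -43.8982°
θ_1 = β − ψ = 210.0000°
θ_3 = φ − θ_1 − θ_2 = -119.9985° (wrapped to (-180°,180°])

-150.000 -120.001 -119.999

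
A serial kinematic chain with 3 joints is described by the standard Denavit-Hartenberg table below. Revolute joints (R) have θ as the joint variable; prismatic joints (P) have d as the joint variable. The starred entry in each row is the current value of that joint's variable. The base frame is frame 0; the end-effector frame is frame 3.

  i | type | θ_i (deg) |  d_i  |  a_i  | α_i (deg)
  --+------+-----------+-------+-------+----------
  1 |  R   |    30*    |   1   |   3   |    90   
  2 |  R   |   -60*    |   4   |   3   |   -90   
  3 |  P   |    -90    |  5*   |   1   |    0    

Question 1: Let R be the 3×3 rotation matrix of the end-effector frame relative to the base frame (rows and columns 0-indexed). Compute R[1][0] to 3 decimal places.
End-effector x-axis (col 0 of R) = (0.5000,-0.8660,-0.0000)
R[1][0] = -0.8660

-0.866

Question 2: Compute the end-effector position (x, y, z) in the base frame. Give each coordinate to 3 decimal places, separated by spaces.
10.147 0.085 0.902

after link 1: o_1 = (2.5981, 1.5000, 1.0000)
after link 2: o_2 = (5.8971, -1.2141, -1.5981)
after link 3: o_3 = (10.1471, 0.0849, 0.9019)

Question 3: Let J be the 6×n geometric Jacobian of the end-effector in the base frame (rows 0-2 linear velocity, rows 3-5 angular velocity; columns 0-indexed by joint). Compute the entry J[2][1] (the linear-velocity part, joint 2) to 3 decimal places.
axis z_1 = (0.5000,-0.8660,0.0000); lever o_n−o_1 = (7.5490,-1.4151,-0.0981)
cross product → J_v[:, 1] = (0.0849,0.0490,5.8301)
J_ω[:, 1] = z_1
entry J[2][1] = 5.8301

5.830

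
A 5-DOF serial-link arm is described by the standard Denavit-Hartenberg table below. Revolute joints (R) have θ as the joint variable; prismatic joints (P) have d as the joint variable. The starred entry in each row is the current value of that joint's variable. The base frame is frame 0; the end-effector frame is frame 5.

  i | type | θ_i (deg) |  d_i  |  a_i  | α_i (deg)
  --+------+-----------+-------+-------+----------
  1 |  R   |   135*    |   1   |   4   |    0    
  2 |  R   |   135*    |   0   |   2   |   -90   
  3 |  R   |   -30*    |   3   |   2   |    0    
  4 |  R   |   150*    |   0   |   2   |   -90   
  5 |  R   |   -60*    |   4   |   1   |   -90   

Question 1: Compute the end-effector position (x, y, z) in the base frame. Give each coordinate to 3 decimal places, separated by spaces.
after link 1: o_1 = (-2.8284, 2.8284, 1.0000)
after link 2: o_2 = (-2.8284, 0.8284, 1.0000)
after link 3: o_3 = (0.1716, -0.9036, 2.0000)
after link 4: o_4 = (0.1716, 0.0964, 0.2679)
after link 5: o_5 = (1.0376, 3.8105, 1.8349)

1.038 3.810 1.835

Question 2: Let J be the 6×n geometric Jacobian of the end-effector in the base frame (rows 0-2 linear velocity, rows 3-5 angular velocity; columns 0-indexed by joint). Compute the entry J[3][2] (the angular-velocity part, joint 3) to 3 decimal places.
1.000

axis z_2 = (1.0000,-0.0000,0.0000); lever o_n−o_2 = (3.8660,2.9821,0.8349)
cross product → J_v[:, 2] = (-0.0000,-0.8349,2.9821)
J_ω[:, 2] = z_2
entry J[3][2] = 1.0000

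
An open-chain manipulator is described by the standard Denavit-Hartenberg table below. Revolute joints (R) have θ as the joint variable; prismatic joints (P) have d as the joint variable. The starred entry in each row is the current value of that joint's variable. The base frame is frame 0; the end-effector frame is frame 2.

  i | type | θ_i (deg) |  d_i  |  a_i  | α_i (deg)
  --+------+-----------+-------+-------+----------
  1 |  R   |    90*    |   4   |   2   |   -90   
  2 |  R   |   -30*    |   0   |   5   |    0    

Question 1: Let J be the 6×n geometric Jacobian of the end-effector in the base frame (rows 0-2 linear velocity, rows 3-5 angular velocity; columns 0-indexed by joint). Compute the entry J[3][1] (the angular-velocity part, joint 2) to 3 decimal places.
axis z_1 = (-1.0000,0.0000,0.0000); lever o_n−o_1 = (0.0000,4.3301,2.5000)
cross product → J_v[:, 1] = (-0.0000,2.5000,-4.3301)
J_ω[:, 1] = z_1
entry J[3][1] = -1.0000

-1.000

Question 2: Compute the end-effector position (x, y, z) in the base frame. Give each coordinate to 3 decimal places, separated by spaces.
0.000 6.330 6.500

after link 1: o_1 = (0.0000, 2.0000, 4.0000)
after link 2: o_2 = (0.0000, 6.3301, 6.5000)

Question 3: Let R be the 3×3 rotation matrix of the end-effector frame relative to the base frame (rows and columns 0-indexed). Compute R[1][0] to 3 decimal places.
0.866

End-effector x-axis (col 0 of R) = (0.0000,0.8660,0.5000)
R[1][0] = 0.8660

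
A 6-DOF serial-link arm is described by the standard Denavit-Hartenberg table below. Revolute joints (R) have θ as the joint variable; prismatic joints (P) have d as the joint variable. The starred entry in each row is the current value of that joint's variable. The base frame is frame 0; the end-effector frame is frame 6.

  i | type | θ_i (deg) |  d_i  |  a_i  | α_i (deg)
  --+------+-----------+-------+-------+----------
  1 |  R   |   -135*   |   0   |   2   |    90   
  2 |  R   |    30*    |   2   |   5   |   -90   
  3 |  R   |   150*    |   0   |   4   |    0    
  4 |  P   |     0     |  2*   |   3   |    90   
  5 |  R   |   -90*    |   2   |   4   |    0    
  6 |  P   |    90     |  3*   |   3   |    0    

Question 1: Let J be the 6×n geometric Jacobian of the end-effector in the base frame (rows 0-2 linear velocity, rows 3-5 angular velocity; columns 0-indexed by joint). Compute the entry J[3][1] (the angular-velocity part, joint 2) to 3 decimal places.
-0.707

axis z_1 = (-0.7071,0.7071,0.0000); lever o_n−o_1 = (5.1866,-5.1798,-2.3122)
cross product → J_v[:, 1] = (-1.6350,-1.6350,-0.0048)
J_ω[:, 1] = z_1
entry J[3][1] = -0.7071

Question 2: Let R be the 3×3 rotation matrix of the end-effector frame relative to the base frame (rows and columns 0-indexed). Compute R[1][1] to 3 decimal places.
0.354

End-effector y-axis (col 1 of R) = (0.3536,0.3536,0.8660)
R[1][1] = 0.3536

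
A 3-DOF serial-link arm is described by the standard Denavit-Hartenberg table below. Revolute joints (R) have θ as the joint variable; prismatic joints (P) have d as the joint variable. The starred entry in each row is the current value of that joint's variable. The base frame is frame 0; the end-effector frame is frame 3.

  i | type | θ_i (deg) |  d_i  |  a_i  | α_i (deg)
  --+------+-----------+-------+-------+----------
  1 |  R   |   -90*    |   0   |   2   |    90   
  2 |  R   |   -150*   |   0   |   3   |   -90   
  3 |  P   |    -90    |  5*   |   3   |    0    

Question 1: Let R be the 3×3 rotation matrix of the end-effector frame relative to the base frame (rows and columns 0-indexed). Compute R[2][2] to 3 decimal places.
-0.866

End-effector z-axis (col 2 of R) = (-0.0000,-0.5000,-0.8660)
R[2][2] = -0.8660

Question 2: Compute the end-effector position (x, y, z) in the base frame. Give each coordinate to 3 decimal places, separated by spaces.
-3.000 -1.902 -5.830

after link 1: o_1 = (0.0000, -2.0000, 0.0000)
after link 2: o_2 = (-0.0000, 0.5981, -1.5000)
after link 3: o_3 = (-3.0000, -1.9019, -5.8301)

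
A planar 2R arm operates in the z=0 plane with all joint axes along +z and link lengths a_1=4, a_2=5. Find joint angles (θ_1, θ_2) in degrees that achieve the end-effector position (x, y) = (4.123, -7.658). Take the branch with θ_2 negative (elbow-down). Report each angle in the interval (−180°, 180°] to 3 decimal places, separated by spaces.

-45.002 -29.991

cos θ_2 = (75.6441−4²−5²)/(2·4·5) = 0.8661; θ_2 = -29.9912° (elbow-down)
β = atan2(-7.6580,4.1230) = -61.7024°; ψ = atan2(-2.4993,8.3305) = -16.7004°
θ_1 = β − ψ = -45.0020°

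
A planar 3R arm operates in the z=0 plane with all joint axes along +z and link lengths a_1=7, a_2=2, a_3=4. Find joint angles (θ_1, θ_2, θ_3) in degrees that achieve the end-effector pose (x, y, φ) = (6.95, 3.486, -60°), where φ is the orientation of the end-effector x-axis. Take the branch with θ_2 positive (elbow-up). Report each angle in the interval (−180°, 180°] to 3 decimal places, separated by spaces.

wrist centre = target − a_3·(cos φ, sin φ) = (4.9500, 6.9501)
cos θ_2 = (72.8064−7²−2²)/(2·7·2) = 0.7074; θ_2 = 44.9785° (elbow-up)
β = atan2(6.9501,4.9500) = 54.5408°; ψ = atan2(1.4137,8.4147) = 9.5367°
θ_1 = β − ψ = 45.0041°
θ_3 = φ − θ_1 − θ_2 = -149.9826° (wrapped to (-180°,180°])

45.004 44.979 -149.983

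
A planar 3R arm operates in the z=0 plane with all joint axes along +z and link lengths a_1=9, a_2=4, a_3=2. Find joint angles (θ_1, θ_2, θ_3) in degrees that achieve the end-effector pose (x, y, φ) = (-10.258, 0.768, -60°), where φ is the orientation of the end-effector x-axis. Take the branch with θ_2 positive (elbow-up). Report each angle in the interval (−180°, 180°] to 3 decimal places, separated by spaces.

wrist centre = target − a_3·(cos φ, sin φ) = (-11.2580, 2.5001)
cos θ_2 = (132.9928−9²−4²)/(2·9·4) = 0.4999; θ_2 = 60.0066° (elbow-up)
β = atan2(2.5001,-11.2580) = 167.4796°; ψ = atan2(3.4643,10.9996) = 17.4819°
θ_1 = β − ψ = 149.9977°
θ_3 = φ − θ_1 − θ_2 = 89.9957° (wrapped to (-180°,180°])

149.998 60.007 89.996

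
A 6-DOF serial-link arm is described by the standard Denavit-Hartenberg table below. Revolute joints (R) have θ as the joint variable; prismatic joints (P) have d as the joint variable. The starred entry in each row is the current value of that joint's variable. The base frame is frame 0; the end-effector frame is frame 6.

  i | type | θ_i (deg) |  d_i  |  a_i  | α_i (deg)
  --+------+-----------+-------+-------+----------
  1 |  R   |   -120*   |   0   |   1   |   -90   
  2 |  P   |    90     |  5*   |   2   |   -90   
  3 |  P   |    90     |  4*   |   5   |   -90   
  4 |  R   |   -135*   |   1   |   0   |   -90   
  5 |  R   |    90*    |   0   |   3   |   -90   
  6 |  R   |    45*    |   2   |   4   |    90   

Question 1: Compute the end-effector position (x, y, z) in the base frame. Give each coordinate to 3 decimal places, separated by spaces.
0.300 -0.652 -6.828

after link 1: o_1 = (-0.5000, -0.8660, 0.0000)
after link 2: o_2 = (3.8301, -3.3660, -2.0000)
after link 3: o_3 = (1.5000, 2.5981, -2.0000)
after link 4: o_4 = (1.5000, 2.5981, -1.0000)
after link 5: o_5 = (1.5000, 2.5981, -4.0000)
after link 6: o_6 = (0.3002, -0.6516, -6.8284)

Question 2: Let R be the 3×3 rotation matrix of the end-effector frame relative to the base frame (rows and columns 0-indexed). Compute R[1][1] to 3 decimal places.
End-effector y-axis (col 1 of R) = (-0.9659,-0.2588,-0.0000)
R[1][1] = -0.2588

-0.259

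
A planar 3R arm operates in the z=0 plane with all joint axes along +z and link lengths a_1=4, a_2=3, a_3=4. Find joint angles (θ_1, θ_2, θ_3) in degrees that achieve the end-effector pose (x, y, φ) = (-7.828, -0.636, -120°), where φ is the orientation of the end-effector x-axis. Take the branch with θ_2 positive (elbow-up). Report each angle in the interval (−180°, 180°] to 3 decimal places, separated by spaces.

134.991 45.023 59.986

wrist centre = target − a_3·(cos φ, sin φ) = (-5.8280, 2.8281)
cos θ_2 = (41.9637−4²−3²)/(2·4·3) = 0.7068; θ_2 = 45.0230° (elbow-up)
β = atan2(2.8281,-5.8280) = 154.1145°; ψ = atan2(2.1222,6.1205) = 19.1232°
θ_1 = β − ψ = 134.9914°
θ_3 = φ − θ_1 − θ_2 = 59.9856° (wrapped to (-180°,180°])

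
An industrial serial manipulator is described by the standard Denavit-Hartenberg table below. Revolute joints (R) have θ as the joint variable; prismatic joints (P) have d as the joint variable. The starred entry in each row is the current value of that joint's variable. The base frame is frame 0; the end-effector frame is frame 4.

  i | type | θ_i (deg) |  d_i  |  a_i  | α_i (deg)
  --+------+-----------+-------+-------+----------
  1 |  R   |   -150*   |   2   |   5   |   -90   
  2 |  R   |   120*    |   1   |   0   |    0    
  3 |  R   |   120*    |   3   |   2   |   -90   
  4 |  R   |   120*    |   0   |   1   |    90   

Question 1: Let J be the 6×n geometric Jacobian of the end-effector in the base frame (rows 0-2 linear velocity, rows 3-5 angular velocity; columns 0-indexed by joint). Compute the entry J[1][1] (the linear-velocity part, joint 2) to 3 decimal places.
axis z_1 = (0.5000,-0.8660,0.0000); lever o_n−o_1 = (2.2165,-2.3391,1.2990)
cross product → J_v[:, 1] = (-1.1250,-0.6495,0.7500)
J_ω[:, 1] = z_1
entry J[1][1] = -0.6495

-0.650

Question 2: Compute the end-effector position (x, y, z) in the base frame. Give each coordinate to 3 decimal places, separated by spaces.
after link 1: o_1 = (-4.3301, -2.5000, 2.0000)
after link 2: o_2 = (-3.8301, -3.3660, 2.0000)
after link 3: o_3 = (-1.4641, -5.4641, 3.7321)
after link 4: o_4 = (-2.1136, -4.8391, 3.2990)

-2.114 -4.839 3.299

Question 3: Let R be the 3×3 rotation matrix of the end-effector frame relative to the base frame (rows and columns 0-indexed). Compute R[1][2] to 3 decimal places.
End-effector z-axis (col 2 of R) = (0.1250,0.6495,0.7500)
R[1][2] = 0.6495

0.650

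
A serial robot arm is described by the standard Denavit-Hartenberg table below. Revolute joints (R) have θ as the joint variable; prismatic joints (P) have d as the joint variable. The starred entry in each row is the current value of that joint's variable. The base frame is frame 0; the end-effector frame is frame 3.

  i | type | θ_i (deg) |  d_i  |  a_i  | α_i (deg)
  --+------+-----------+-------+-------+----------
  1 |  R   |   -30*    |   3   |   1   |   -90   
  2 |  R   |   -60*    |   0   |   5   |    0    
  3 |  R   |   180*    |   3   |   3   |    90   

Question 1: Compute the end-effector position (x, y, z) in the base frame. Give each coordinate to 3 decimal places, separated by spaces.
after link 1: o_1 = (0.8660, -0.5000, 3.0000)
after link 2: o_2 = (3.0311, -1.7500, 7.3301)
after link 3: o_3 = (3.2321, 1.5981, 4.7321)

3.232 1.598 4.732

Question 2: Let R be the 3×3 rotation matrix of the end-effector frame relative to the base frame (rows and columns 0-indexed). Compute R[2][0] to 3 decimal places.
-0.866

End-effector x-axis (col 0 of R) = (-0.4330,0.2500,-0.8660)
R[2][0] = -0.8660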